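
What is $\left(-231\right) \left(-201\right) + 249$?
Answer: $46680$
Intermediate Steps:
$\left(-231\right) \left(-201\right) + 249 = 46431 + 249 = 46680$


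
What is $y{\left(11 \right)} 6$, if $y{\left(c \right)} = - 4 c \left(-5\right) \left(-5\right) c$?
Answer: $-72600$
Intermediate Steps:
$y{\left(c \right)} = - 100 c^{2}$ ($y{\left(c \right)} = 20 c \left(-5\right) c = - 100 c c = - 100 c^{2}$)
$y{\left(11 \right)} 6 = - 100 \cdot 11^{2} \cdot 6 = \left(-100\right) 121 \cdot 6 = \left(-12100\right) 6 = -72600$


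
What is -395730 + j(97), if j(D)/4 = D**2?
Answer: -358094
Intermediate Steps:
j(D) = 4*D**2
-395730 + j(97) = -395730 + 4*97**2 = -395730 + 4*9409 = -395730 + 37636 = -358094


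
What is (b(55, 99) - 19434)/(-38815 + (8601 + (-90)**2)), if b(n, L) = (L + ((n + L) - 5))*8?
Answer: 8725/11057 ≈ 0.78909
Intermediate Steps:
b(n, L) = -40 + 8*n + 16*L (b(n, L) = (L + ((L + n) - 5))*8 = (L + (-5 + L + n))*8 = (-5 + n + 2*L)*8 = -40 + 8*n + 16*L)
(b(55, 99) - 19434)/(-38815 + (8601 + (-90)**2)) = ((-40 + 8*55 + 16*99) - 19434)/(-38815 + (8601 + (-90)**2)) = ((-40 + 440 + 1584) - 19434)/(-38815 + (8601 + 8100)) = (1984 - 19434)/(-38815 + 16701) = -17450/(-22114) = -17450*(-1/22114) = 8725/11057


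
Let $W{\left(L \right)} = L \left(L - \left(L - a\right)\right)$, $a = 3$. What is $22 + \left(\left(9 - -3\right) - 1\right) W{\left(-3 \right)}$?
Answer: $-77$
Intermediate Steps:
$W{\left(L \right)} = 3 L$ ($W{\left(L \right)} = L \left(L - \left(-3 + L\right)\right) = L 3 = 3 L$)
$22 + \left(\left(9 - -3\right) - 1\right) W{\left(-3 \right)} = 22 + \left(\left(9 - -3\right) - 1\right) 3 \left(-3\right) = 22 + \left(\left(9 + 3\right) - 1\right) \left(-9\right) = 22 + \left(12 - 1\right) \left(-9\right) = 22 + 11 \left(-9\right) = 22 - 99 = -77$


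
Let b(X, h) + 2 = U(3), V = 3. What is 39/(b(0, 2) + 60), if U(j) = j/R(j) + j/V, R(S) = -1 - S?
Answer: 156/233 ≈ 0.66953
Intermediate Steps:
U(j) = j/3 + j/(-1 - j) (U(j) = j/(-1 - j) + j/3 = j/3 + j/(-1 - j))
b(X, h) = -7/4 (b(X, h) = -2 + (⅓)*3*(-2 + 3)/(1 + 3) = -2 + (⅓)*3*1/4 = -2 + (⅓)*3*(¼)*1 = -2 + ¼ = -7/4)
39/(b(0, 2) + 60) = 39/(-7/4 + 60) = 39/(233/4) = 39*(4/233) = 156/233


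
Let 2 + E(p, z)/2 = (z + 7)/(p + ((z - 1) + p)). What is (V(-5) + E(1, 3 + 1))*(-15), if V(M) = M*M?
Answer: -381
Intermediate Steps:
E(p, z) = -4 + 2*(7 + z)/(-1 + z + 2*p) (E(p, z) = -4 + 2*((z + 7)/(p + ((z - 1) + p))) = -4 + 2*((7 + z)/(p + ((-1 + z) + p))) = -4 + 2*((7 + z)/(p + (-1 + p + z))) = -4 + 2*((7 + z)/(-1 + z + 2*p)) = -4 + 2*(7 + z)/(-1 + z + 2*p))
V(M) = M**2
(V(-5) + E(1, 3 + 1))*(-15) = ((-5)**2 + 2*(9 - (3 + 1) - 4*1)/(-1 + (3 + 1) + 2*1))*(-15) = (25 + 2*(9 - 1*4 - 4)/(-1 + 4 + 2))*(-15) = (25 + 2*(9 - 4 - 4)/5)*(-15) = (25 + 2*(1/5)*1)*(-15) = (25 + 2/5)*(-15) = (127/5)*(-15) = -381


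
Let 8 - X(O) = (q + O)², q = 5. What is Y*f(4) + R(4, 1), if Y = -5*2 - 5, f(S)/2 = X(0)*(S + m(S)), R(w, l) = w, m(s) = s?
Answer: 4084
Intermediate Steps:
X(O) = 8 - (5 + O)²
f(S) = -68*S (f(S) = 2*((8 - (5 + 0)²)*(S + S)) = 2*((8 - 1*5²)*(2*S)) = 2*((8 - 1*25)*(2*S)) = 2*((8 - 25)*(2*S)) = 2*(-34*S) = -68*S)
Y = -15 (Y = -10 - 5 = -15)
Y*f(4) + R(4, 1) = -(-1020)*4 + 4 = -15*(-272) + 4 = 4080 + 4 = 4084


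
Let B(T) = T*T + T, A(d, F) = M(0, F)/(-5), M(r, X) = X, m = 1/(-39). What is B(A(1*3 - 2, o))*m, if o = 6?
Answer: -2/325 ≈ -0.0061538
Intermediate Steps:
m = -1/39 ≈ -0.025641
A(d, F) = -F/5 (A(d, F) = F/(-5) = F*(-1/5) = -F/5)
B(T) = T + T**2 (B(T) = T**2 + T = T + T**2)
B(A(1*3 - 2, o))*m = ((-1/5*6)*(1 - 1/5*6))*(-1/39) = -6*(1 - 6/5)/5*(-1/39) = -6/5*(-1/5)*(-1/39) = (6/25)*(-1/39) = -2/325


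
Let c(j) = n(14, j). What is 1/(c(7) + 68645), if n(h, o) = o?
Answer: 1/68652 ≈ 1.4566e-5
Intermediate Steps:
c(j) = j
1/(c(7) + 68645) = 1/(7 + 68645) = 1/68652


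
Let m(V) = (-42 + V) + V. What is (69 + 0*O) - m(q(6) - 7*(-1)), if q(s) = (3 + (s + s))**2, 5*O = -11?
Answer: -353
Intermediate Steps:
O = -11/5 (O = (1/5)*(-11) = -11/5 ≈ -2.2000)
q(s) = (3 + 2*s)**2
m(V) = -42 + 2*V
(69 + 0*O) - m(q(6) - 7*(-1)) = (69 + 0*(-11/5)) - (-42 + 2*((3 + 2*6)**2 - 7*(-1))) = (69 + 0) - (-42 + 2*((3 + 12)**2 + 7)) = 69 - (-42 + 2*(15**2 + 7)) = 69 - (-42 + 2*(225 + 7)) = 69 - (-42 + 2*232) = 69 - (-42 + 464) = 69 - 1*422 = 69 - 422 = -353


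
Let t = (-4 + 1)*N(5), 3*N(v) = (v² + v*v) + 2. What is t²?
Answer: 2704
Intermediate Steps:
N(v) = ⅔ + 2*v²/3 (N(v) = ((v² + v*v) + 2)/3 = ((v² + v²) + 2)/3 = (2*v² + 2)/3 = (2 + 2*v²)/3 = ⅔ + 2*v²/3)
t = -52 (t = (-4 + 1)*(⅔ + (⅔)*5²) = -3*(⅔ + (⅔)*25) = -3*(⅔ + 50/3) = -3*52/3 = -52)
t² = (-52)² = 2704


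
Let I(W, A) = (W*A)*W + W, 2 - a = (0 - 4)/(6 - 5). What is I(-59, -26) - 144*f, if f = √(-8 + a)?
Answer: -90565 - 144*I*√2 ≈ -90565.0 - 203.65*I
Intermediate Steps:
a = 6 (a = 2 - (0 - 4)/(6 - 5) = 2 - (-4)/1 = 2 - (-4) = 2 - 1*(-4) = 2 + 4 = 6)
I(W, A) = W + A*W² (I(W, A) = (A*W)*W + W = A*W² + W = W + A*W²)
f = I*√2 (f = √(-8 + 6) = √(-2) = I*√2 ≈ 1.4142*I)
I(-59, -26) - 144*f = -59*(1 - 26*(-59)) - 144*I*√2 = -59*(1 + 1534) - 144*I*√2 = -59*1535 - 144*I*√2 = -90565 - 144*I*√2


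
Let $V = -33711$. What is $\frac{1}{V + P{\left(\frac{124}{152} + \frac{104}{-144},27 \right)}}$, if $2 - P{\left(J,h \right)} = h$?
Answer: $- \frac{1}{33736} \approx -2.9642 \cdot 10^{-5}$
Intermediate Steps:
$P{\left(J,h \right)} = 2 - h$
$\frac{1}{V + P{\left(\frac{124}{152} + \frac{104}{-144},27 \right)}} = \frac{1}{-33711 + \left(2 - 27\right)} = \frac{1}{-33711 - 25} = \frac{1}{-33736} = - \frac{1}{33736}$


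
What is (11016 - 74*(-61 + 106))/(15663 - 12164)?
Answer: 7686/3499 ≈ 2.1966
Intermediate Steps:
(11016 - 74*(-61 + 106))/(15663 - 12164) = (11016 - 74*45)/3499 = (11016 - 3330)*(1/3499) = 7686*(1/3499) = 7686/3499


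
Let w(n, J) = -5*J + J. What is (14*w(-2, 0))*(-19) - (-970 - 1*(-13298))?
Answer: -12328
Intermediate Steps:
w(n, J) = -4*J
(14*w(-2, 0))*(-19) - (-970 - 1*(-13298)) = (14*(-4*0))*(-19) - (-970 - 1*(-13298)) = (14*0)*(-19) - (-970 + 13298) = 0*(-19) - 1*12328 = 0 - 12328 = -12328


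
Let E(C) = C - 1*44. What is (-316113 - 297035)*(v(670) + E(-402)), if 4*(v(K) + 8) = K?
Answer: 175666902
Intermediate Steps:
E(C) = -44 + C (E(C) = C - 44 = -44 + C)
v(K) = -8 + K/4
(-316113 - 297035)*(v(670) + E(-402)) = (-316113 - 297035)*((-8 + (¼)*670) + (-44 - 402)) = -613148*((-8 + 335/2) - 446) = -613148*(319/2 - 446) = -613148*(-573/2) = 175666902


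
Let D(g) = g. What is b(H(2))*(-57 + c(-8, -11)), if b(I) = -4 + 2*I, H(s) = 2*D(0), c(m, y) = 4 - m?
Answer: 180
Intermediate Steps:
H(s) = 0 (H(s) = 2*0 = 0)
b(H(2))*(-57 + c(-8, -11)) = (-4 + 2*0)*(-57 + (4 - 1*(-8))) = (-4 + 0)*(-57 + (4 + 8)) = -4*(-57 + 12) = -4*(-45) = 180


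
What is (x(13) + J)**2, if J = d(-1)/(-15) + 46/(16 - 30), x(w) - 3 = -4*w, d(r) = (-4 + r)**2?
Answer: 1283689/441 ≈ 2910.9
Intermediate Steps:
x(w) = 3 - 4*w
J = -104/21 (J = (-4 - 1)**2/(-15) + 46/(16 - 30) = (-5)**2*(-1/15) + 46/(-14) = 25*(-1/15) + 46*(-1/14) = -5/3 - 23/7 = -104/21 ≈ -4.9524)
(x(13) + J)**2 = ((3 - 4*13) - 104/21)**2 = ((3 - 52) - 104/21)**2 = (-49 - 104/21)**2 = (-1133/21)**2 = 1283689/441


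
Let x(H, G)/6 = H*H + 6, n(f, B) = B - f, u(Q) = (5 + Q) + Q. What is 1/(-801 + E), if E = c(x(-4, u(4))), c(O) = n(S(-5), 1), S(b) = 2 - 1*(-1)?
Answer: -1/803 ≈ -0.0012453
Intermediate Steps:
S(b) = 3 (S(b) = 2 + 1 = 3)
u(Q) = 5 + 2*Q
x(H, G) = 36 + 6*H² (x(H, G) = 6*(H*H + 6) = 6*(H² + 6) = 6*(6 + H²) = 36 + 6*H²)
c(O) = -2 (c(O) = 1 - 1*3 = 1 - 3 = -2)
E = -2
1/(-801 + E) = 1/(-801 - 2) = 1/(-803) = -1/803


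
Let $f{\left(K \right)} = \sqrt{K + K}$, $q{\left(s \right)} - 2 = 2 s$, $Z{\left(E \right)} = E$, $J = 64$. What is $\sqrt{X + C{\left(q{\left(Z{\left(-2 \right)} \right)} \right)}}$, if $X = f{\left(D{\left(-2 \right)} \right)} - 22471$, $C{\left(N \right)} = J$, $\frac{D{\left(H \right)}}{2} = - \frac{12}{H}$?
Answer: $\sqrt{-22407 + 2 \sqrt{6}} \approx 149.67 i$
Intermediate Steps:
$D{\left(H \right)} = - \frac{24}{H}$ ($D{\left(H \right)} = 2 \left(- \frac{12}{H}\right) = - \frac{24}{H}$)
$q{\left(s \right)} = 2 + 2 s$
$f{\left(K \right)} = \sqrt{2} \sqrt{K}$ ($f{\left(K \right)} = \sqrt{2 K} = \sqrt{2} \sqrt{K}$)
$C{\left(N \right)} = 64$
$X = -22471 + 2 \sqrt{6}$ ($X = \sqrt{2} \sqrt{- \frac{24}{-2}} - 22471 = \sqrt{2} \sqrt{\left(-24\right) \left(- \frac{1}{2}\right)} - 22471 = \sqrt{2} \sqrt{12} - 22471 = \sqrt{2} \cdot 2 \sqrt{3} - 22471 = 2 \sqrt{6} - 22471 = -22471 + 2 \sqrt{6} \approx -22466.0$)
$\sqrt{X + C{\left(q{\left(Z{\left(-2 \right)} \right)} \right)}} = \sqrt{\left(-22471 + 2 \sqrt{6}\right) + 64} = \sqrt{-22407 + 2 \sqrt{6}}$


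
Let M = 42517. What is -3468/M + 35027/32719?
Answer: 80927851/81830219 ≈ 0.98897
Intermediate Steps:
-3468/M + 35027/32719 = -3468/42517 + 35027/32719 = -3468*1/42517 + 35027*(1/32719) = -204/2501 + 35027/32719 = 80927851/81830219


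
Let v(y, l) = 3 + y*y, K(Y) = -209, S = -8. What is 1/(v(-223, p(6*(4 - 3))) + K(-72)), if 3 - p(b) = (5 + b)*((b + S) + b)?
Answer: 1/49523 ≈ 2.0193e-5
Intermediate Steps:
p(b) = 3 - (-8 + 2*b)*(5 + b) (p(b) = 3 - (5 + b)*((b - 8) + b) = 3 - (5 + b)*((-8 + b) + b) = 3 - (5 + b)*(-8 + 2*b) = 3 - (-8 + 2*b)*(5 + b))
v(y, l) = 3 + y²
1/(v(-223, p(6*(4 - 3))) + K(-72)) = 1/((3 + (-223)²) - 209) = 1/((3 + 49729) - 209) = 1/(49732 - 209) = 1/49523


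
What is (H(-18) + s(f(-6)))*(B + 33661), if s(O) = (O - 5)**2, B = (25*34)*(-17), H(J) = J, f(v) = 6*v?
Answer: 31947893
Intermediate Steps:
B = -14450 (B = 850*(-17) = -14450)
s(O) = (-5 + O)**2
(H(-18) + s(f(-6)))*(B + 33661) = (-18 + (-5 + 6*(-6))**2)*(-14450 + 33661) = (-18 + (-5 - 36)**2)*19211 = (-18 + (-41)**2)*19211 = (-18 + 1681)*19211 = 1663*19211 = 31947893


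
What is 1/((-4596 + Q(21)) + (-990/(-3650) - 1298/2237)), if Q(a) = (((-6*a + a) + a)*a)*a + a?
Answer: -816505/33982373902 ≈ -2.4027e-5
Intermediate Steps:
Q(a) = a - 4*a³ (Q(a) = ((-5*a + a)*a)*a + a = ((-4*a)*a)*a + a = (-4*a²)*a + a = -4*a³ + a = a - 4*a³)
1/((-4596 + Q(21)) + (-990/(-3650) - 1298/2237)) = 1/((-4596 + (21 - 4*21³)) + (-990/(-3650) - 1298/2237)) = 1/((-4596 + (21 - 4*9261)) + (-990*(-1/3650) - 1298*1/2237)) = 1/((-4596 + (21 - 37044)) + (99/365 - 1298/2237)) = 1/((-4596 - 37023) - 252307/816505) = 1/(-41619 - 252307/816505) = 1/(-33982373902/816505) = -816505/33982373902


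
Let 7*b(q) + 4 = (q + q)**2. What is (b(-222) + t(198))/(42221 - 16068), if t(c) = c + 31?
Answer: 198735/183071 ≈ 1.0856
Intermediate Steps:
t(c) = 31 + c
b(q) = -4/7 + 4*q**2/7 (b(q) = -4/7 + (q + q)**2/7 = -4/7 + (2*q)**2/7 = -4/7 + (4*q**2)/7 = -4/7 + 4*q**2/7)
(b(-222) + t(198))/(42221 - 16068) = ((-4/7 + (4/7)*(-222)**2) + (31 + 198))/(42221 - 16068) = ((-4/7 + (4/7)*49284) + 229)/26153 = ((-4/7 + 197136/7) + 229)*(1/26153) = (197132/7 + 229)*(1/26153) = (198735/7)*(1/26153) = 198735/183071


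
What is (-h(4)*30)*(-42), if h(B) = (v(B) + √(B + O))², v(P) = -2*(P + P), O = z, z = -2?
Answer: 325080 - 40320*√2 ≈ 2.6806e+5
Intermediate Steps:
O = -2
v(P) = -4*P
h(B) = (√(-2 + B) - 4*B)² (h(B) = (-4*B + √(B - 2))² = (-4*B + √(-2 + B))² = (√(-2 + B) - 4*B)²)
(-h(4)*30)*(-42) = (-(-√(-2 + 4) + 4*4)²*30)*(-42) = (-(-√2 + 16)²*30)*(-42) = (-(16 - √2)²*30)*(-42) = -30*(16 - √2)²*(-42) = 1260*(16 - √2)²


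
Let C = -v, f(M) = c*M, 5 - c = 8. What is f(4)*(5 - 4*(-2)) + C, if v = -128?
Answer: -28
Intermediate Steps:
c = -3 (c = 5 - 1*8 = 5 - 8 = -3)
f(M) = -3*M
C = 128 (C = -1*(-128) = 128)
f(4)*(5 - 4*(-2)) + C = (-3*4)*(5 - 4*(-2)) + 128 = -12*(5 + 8) + 128 = -12*13 + 128 = -156 + 128 = -28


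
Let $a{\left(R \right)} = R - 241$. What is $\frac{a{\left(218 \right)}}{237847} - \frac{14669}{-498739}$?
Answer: $\frac{3477506646}{118623574933} \approx 0.029315$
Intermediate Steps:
$a{\left(R \right)} = -241 + R$
$\frac{a{\left(218 \right)}}{237847} - \frac{14669}{-498739} = \frac{-241 + 218}{237847} - \frac{14669}{-498739} = \left(-23\right) \frac{1}{237847} - - \frac{14669}{498739} = - \frac{23}{237847} + \frac{14669}{498739} = \frac{3477506646}{118623574933}$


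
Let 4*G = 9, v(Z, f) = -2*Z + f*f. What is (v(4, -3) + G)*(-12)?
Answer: -39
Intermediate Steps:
v(Z, f) = f**2 - 2*Z (v(Z, f) = -2*Z + f**2 = f**2 - 2*Z)
G = 9/4 (G = (1/4)*9 = 9/4 ≈ 2.2500)
(v(4, -3) + G)*(-12) = (((-3)**2 - 2*4) + 9/4)*(-12) = ((9 - 8) + 9/4)*(-12) = (1 + 9/4)*(-12) = (13/4)*(-12) = -39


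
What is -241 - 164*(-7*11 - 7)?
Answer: 13535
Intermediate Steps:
-241 - 164*(-7*11 - 7) = -241 - 164*(-77 - 7) = -241 - 164*(-84) = -241 + 13776 = 13535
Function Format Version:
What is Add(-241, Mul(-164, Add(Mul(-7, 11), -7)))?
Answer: 13535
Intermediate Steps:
Add(-241, Mul(-164, Add(Mul(-7, 11), -7))) = Add(-241, Mul(-164, Add(-77, -7))) = Add(-241, Mul(-164, -84)) = Add(-241, 13776) = 13535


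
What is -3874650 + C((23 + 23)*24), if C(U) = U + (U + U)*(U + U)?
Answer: 1001718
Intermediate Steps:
C(U) = U + 4*U² (C(U) = U + (2*U)*(2*U) = U + 4*U²)
-3874650 + C((23 + 23)*24) = -3874650 + ((23 + 23)*24)*(1 + 4*((23 + 23)*24)) = -3874650 + (46*24)*(1 + 4*(46*24)) = -3874650 + 1104*(1 + 4*1104) = -3874650 + 1104*(1 + 4416) = -3874650 + 1104*4417 = -3874650 + 4876368 = 1001718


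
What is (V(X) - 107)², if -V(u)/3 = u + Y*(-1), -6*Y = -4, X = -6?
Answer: 7569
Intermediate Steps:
Y = ⅔ (Y = -⅙*(-4) = ⅔ ≈ 0.66667)
V(u) = 2 - 3*u (V(u) = -3*(u + (⅔)*(-1)) = -3*(u - ⅔) = -3*(-⅔ + u) = 2 - 3*u)
(V(X) - 107)² = ((2 - 3*(-6)) - 107)² = ((2 + 18) - 107)² = (20 - 107)² = (-87)² = 7569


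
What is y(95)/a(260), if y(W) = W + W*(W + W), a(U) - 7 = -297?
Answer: -3629/58 ≈ -62.569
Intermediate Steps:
a(U) = -290 (a(U) = 7 - 297 = -290)
y(W) = W + 2*W**2 (y(W) = W + W*(2*W) = W + 2*W**2)
y(95)/a(260) = (95*(1 + 2*95))/(-290) = (95*(1 + 190))*(-1/290) = (95*191)*(-1/290) = 18145*(-1/290) = -3629/58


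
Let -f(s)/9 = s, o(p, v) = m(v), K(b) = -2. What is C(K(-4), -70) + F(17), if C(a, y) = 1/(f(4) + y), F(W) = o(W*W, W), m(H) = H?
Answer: 1801/106 ≈ 16.991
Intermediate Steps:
o(p, v) = v
F(W) = W
f(s) = -9*s
C(a, y) = 1/(-36 + y) (C(a, y) = 1/(-9*4 + y) = 1/(-36 + y))
C(K(-4), -70) + F(17) = 1/(-36 - 70) + 17 = 1/(-106) + 17 = -1/106 + 17 = 1801/106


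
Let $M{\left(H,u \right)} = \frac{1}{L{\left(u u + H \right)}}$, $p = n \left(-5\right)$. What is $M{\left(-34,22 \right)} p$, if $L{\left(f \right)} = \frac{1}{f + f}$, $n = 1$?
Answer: $-4500$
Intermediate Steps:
$L{\left(f \right)} = \frac{1}{2 f}$
$p = -5$ ($p = 1 \left(-5\right) = -5$)
$M{\left(H,u \right)} = 2 H + 2 u^{2}$ ($M{\left(H,u \right)} = \frac{1}{\frac{1}{2} \frac{1}{u u + H}} = \frac{1}{\frac{1}{2} \frac{1}{u^{2} + H}} = \frac{1}{\frac{1}{2} \frac{1}{H + u^{2}}} = 2 H + 2 u^{2}$)
$M{\left(-34,22 \right)} p = \left(2 \left(-34\right) + 2 \cdot 22^{2}\right) \left(-5\right) = \left(-68 + 2 \cdot 484\right) \left(-5\right) = \left(-68 + 968\right) \left(-5\right) = 900 \left(-5\right) = -4500$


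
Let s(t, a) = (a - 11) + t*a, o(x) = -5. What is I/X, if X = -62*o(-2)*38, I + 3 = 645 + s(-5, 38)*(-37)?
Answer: 6673/11780 ≈ 0.56647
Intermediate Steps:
s(t, a) = -11 + a + a*t (s(t, a) = (-11 + a) + a*t = -11 + a + a*t)
I = 6673 (I = -3 + (645 + (-11 + 38 + 38*(-5))*(-37)) = -3 + (645 + (-11 + 38 - 190)*(-37)) = -3 + (645 - 163*(-37)) = -3 + (645 + 6031) = -3 + 6676 = 6673)
X = 11780 (X = -62*(-5)*38 = 310*38 = 11780)
I/X = 6673/11780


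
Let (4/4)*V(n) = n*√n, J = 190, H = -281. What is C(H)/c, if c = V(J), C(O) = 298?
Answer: 149*√190/18050 ≈ 0.11379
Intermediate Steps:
V(n) = n^(3/2) (V(n) = n*√n = n^(3/2))
c = 190*√190 (c = 190^(3/2) = 190*√190 ≈ 2619.0)
C(H)/c = 298/((190*√190)) = 298*(√190/36100) = 149*√190/18050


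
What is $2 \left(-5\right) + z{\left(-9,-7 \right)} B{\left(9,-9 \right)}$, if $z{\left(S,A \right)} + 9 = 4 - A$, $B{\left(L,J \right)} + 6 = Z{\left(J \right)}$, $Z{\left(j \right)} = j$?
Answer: $-40$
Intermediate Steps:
$B{\left(L,J \right)} = -6 + J$
$z{\left(S,A \right)} = -5 - A$ ($z{\left(S,A \right)} = -9 - \left(-4 + A\right) = -5 - A$)
$2 \left(-5\right) + z{\left(-9,-7 \right)} B{\left(9,-9 \right)} = 2 \left(-5\right) + \left(-5 - -7\right) \left(-6 - 9\right) = -10 + \left(-5 + 7\right) \left(-15\right) = -10 + 2 \left(-15\right) = -10 - 30 = -40$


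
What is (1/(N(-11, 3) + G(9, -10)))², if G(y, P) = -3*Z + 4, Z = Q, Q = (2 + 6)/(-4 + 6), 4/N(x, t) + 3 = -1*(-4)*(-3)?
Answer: 225/15376 ≈ 0.014633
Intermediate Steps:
N(x, t) = -4/15 (N(x, t) = 4/(-3 - 1*(-4)*(-3)) = 4/(-3 + 4*(-3)) = 4/(-3 - 12) = 4/(-15) = 4*(-1/15) = -4/15)
Q = 4 (Q = 8/2 = 8*(½) = 4)
Z = 4
G(y, P) = -8 (G(y, P) = -3*4 + 4 = -12 + 4 = -8)
(1/(N(-11, 3) + G(9, -10)))² = (1/(-4/15 - 8))² = (1/(-124/15))² = (-15/124)² = 225/15376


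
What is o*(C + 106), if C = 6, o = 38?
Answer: 4256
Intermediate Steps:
o*(C + 106) = 38*(6 + 106) = 38*112 = 4256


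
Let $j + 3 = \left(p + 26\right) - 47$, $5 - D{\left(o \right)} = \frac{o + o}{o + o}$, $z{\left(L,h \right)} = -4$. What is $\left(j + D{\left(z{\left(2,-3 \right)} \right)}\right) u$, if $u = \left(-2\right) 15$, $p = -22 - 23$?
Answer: $1950$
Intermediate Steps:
$p = -45$
$D{\left(o \right)} = 4$ ($D{\left(o \right)} = 5 - \frac{o + o}{o + o} = 5 - \frac{2 o}{2 o} = 5 - 2 o \frac{1}{2 o} = 5 - 1 = 4$)
$u = -30$
$j = -69$ ($j = -3 + \left(\left(-45 + 26\right) - 47\right) = -3 - 66 = -69$)
$\left(j + D{\left(z{\left(2,-3 \right)} \right)}\right) u = \left(-69 + 4\right) \left(-30\right) = \left(-65\right) \left(-30\right) = 1950$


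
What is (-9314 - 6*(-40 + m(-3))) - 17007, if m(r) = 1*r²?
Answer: -26135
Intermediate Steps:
m(r) = r²
(-9314 - 6*(-40 + m(-3))) - 17007 = (-9314 - 6*(-40 + (-3)²)) - 17007 = (-9314 - 6*(-40 + 9)) - 17007 = (-9314 - 6*(-31)) - 17007 = (-9314 + 186) - 17007 = -9128 - 17007 = -26135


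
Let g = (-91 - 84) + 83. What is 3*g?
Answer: -276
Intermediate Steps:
g = -92 (g = -175 + 83 = -92)
3*g = 3*(-92) = -276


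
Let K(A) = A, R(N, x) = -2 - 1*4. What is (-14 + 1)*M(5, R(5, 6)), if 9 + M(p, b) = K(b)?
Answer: 195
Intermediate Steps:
R(N, x) = -6 (R(N, x) = -2 - 4 = -6)
M(p, b) = -9 + b
(-14 + 1)*M(5, R(5, 6)) = (-14 + 1)*(-9 - 6) = -13*(-15) = 195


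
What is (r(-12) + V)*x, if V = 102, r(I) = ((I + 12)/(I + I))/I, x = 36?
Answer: 3672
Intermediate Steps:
r(I) = (12 + I)/(2*I²) (r(I) = ((12 + I)/((2*I)))/I = ((12 + I)*(1/(2*I)))/I = ((12 + I)/(2*I))/I = (12 + I)/(2*I²))
(r(-12) + V)*x = ((½)*(12 - 12)/(-12)² + 102)*36 = ((½)*(1/144)*0 + 102)*36 = (0 + 102)*36 = 102*36 = 3672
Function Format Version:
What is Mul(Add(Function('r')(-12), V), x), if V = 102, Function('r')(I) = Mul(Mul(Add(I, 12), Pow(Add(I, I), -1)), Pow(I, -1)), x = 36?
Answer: 3672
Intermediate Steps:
Function('r')(I) = Mul(Rational(1, 2), Pow(I, -2), Add(12, I)) (Function('r')(I) = Mul(Mul(Add(12, I), Pow(Mul(2, I), -1)), Pow(I, -1)) = Mul(Mul(Add(12, I), Mul(Rational(1, 2), Pow(I, -1))), Pow(I, -1)) = Mul(Mul(Rational(1, 2), Pow(I, -1), Add(12, I)), Pow(I, -1)) = Mul(Rational(1, 2), Pow(I, -2), Add(12, I)))
Mul(Add(Function('r')(-12), V), x) = Mul(Add(Mul(Rational(1, 2), Pow(-12, -2), Add(12, -12)), 102), 36) = Mul(Add(Mul(Rational(1, 2), Rational(1, 144), 0), 102), 36) = Mul(Add(0, 102), 36) = Mul(102, 36) = 3672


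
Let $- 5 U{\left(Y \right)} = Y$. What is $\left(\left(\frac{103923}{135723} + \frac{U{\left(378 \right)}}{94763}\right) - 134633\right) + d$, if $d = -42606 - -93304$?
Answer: $- \frac{1799202883348708}{21435864415} \approx -83934.0$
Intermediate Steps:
$d = 50698$ ($d = -42606 + 93304 = 50698$)
$U{\left(Y \right)} = - \frac{Y}{5}$
$\left(\left(\frac{103923}{135723} + \frac{U{\left(378 \right)}}{94763}\right) - 134633\right) + d = \left(\left(\frac{103923}{135723} + \frac{\left(- \frac{1}{5}\right) 378}{94763}\right) - 134633\right) + 50698 = \left(\left(103923 \cdot \frac{1}{135723} - \frac{378}{473815}\right) - 134633\right) + 50698 = \left(\left(\frac{34641}{45241} - \frac{378}{473815}\right) - 134633\right) + 50698 = \left(\frac{16396324317}{21435864415} - 134633\right) + 50698 = - \frac{2885958337460378}{21435864415} + 50698 = - \frac{1799202883348708}{21435864415}$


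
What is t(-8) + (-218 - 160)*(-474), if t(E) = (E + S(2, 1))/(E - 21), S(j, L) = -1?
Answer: 5195997/29 ≈ 1.7917e+5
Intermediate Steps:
t(E) = (-1 + E)/(-21 + E) (t(E) = (E - 1)/(E - 21) = (-1 + E)/(-21 + E))
t(-8) + (-218 - 160)*(-474) = (-1 - 8)/(-21 - 8) + (-218 - 160)*(-474) = -9/(-29) - 378*(-474) = -1/29*(-9) + 179172 = 9/29 + 179172 = 5195997/29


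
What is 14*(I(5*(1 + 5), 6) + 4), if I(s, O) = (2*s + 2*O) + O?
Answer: 1148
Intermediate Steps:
I(s, O) = 2*s + 3*O (I(s, O) = (2*O + 2*s) + O = 2*s + 3*O)
14*(I(5*(1 + 5), 6) + 4) = 14*((2*(5*(1 + 5)) + 3*6) + 4) = 14*((2*(5*6) + 18) + 4) = 14*((2*30 + 18) + 4) = 14*((60 + 18) + 4) = 14*(78 + 4) = 14*82 = 1148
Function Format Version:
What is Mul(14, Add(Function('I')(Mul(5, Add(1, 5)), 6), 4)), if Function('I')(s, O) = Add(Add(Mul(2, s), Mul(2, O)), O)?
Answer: 1148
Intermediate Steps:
Function('I')(s, O) = Add(Mul(2, s), Mul(3, O)) (Function('I')(s, O) = Add(Add(Mul(2, O), Mul(2, s)), O) = Add(Mul(2, s), Mul(3, O)))
Mul(14, Add(Function('I')(Mul(5, Add(1, 5)), 6), 4)) = Mul(14, Add(Add(Mul(2, Mul(5, Add(1, 5))), Mul(3, 6)), 4)) = Mul(14, Add(Add(Mul(2, Mul(5, 6)), 18), 4)) = Mul(14, Add(Add(Mul(2, 30), 18), 4)) = Mul(14, Add(Add(60, 18), 4)) = Mul(14, Add(78, 4)) = Mul(14, 82) = 1148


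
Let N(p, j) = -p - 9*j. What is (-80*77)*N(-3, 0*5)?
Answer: -18480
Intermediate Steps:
(-80*77)*N(-3, 0*5) = (-80*77)*(-1*(-3) - 0*5) = -6160*(3 - 9*0) = -6160*(3 + 0) = -6160*3 = -18480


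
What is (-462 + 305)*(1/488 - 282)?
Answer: 21605555/488 ≈ 44274.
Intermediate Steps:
(-462 + 305)*(1/488 - 282) = -157*(1/488 - 282) = -157*(-137615/488) = 21605555/488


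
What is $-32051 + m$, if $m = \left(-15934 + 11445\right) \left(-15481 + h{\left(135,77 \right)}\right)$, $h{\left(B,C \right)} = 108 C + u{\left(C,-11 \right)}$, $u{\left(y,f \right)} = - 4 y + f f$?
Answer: $32971077$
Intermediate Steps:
$u{\left(y,f \right)} = f^{2} - 4 y$ ($u{\left(y,f \right)} = - 4 y + f^{2} = f^{2} - 4 y$)
$h{\left(B,C \right)} = 121 + 104 C$ ($h{\left(B,C \right)} = 108 C - \left(-121 + 4 C\right) = 121 + 104 C$)
$m = 33003128$ ($m = \left(-15934 + 11445\right) \left(-15481 + \left(121 + 104 \cdot 77\right)\right) = - 4489 \left(-15481 + \left(121 + 8008\right)\right) = - 4489 \left(-15481 + 8129\right) = \left(-4489\right) \left(-7352\right) = 33003128$)
$-32051 + m = -32051 + 33003128 = 32971077$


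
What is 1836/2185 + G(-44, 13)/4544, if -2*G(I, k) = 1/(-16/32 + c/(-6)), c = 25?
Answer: 233604507/278001920 ≈ 0.84030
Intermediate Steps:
G(I, k) = 3/28 (G(I, k) = -1/(2*(-16/32 + 25/(-6))) = -1/(2*(-16*1/32 + 25*(-⅙))) = -1/(2*(-½ - 25/6)) = -1/(2*(-14/3)) = -½*(-3/14) = 3/28)
1836/2185 + G(-44, 13)/4544 = 1836/2185 + (3/28)/4544 = 1836*(1/2185) + (3/28)*(1/4544) = 1836/2185 + 3/127232 = 233604507/278001920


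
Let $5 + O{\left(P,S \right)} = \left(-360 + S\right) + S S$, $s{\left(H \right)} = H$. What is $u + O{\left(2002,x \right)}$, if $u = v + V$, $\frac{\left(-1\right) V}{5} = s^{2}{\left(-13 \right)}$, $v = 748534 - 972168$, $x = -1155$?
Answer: $1108026$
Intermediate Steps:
$v = -223634$ ($v = 748534 - 972168 = -223634$)
$V = -845$ ($V = - 5 \left(-13\right)^{2} = \left(-5\right) 169 = -845$)
$O{\left(P,S \right)} = -365 + S + S^{2}$ ($O{\left(P,S \right)} = -5 + \left(\left(-360 + S\right) + S S\right) = -5 + \left(\left(-360 + S\right) + S^{2}\right) = -5 + \left(-360 + S + S^{2}\right) = -365 + S + S^{2}$)
$u = -224479$ ($u = -223634 - 845 = -224479$)
$u + O{\left(2002,x \right)} = -224479 - \left(1520 - 1334025\right) = -224479 - -1332505 = -224479 + 1332505 = 1108026$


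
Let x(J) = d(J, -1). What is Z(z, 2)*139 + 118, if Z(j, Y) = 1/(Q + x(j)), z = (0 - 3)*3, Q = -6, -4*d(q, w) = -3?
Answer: 1922/21 ≈ 91.524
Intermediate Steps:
d(q, w) = ¾ (d(q, w) = -¼*(-3) = ¾)
x(J) = ¾
z = -9 (z = -3*3 = -9)
Z(j, Y) = -4/21 (Z(j, Y) = 1/(-6 + ¾) = 1/(-21/4) = -4/21)
Z(z, 2)*139 + 118 = -4/21*139 + 118 = -556/21 + 118 = 1922/21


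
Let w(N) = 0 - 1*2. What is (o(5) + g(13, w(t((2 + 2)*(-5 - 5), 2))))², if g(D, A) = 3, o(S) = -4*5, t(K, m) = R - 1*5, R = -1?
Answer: 289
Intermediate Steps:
t(K, m) = -6 (t(K, m) = -1 - 1*5 = -1 - 5 = -6)
o(S) = -20
w(N) = -2 (w(N) = 0 - 2 = -2)
(o(5) + g(13, w(t((2 + 2)*(-5 - 5), 2))))² = (-20 + 3)² = (-17)² = 289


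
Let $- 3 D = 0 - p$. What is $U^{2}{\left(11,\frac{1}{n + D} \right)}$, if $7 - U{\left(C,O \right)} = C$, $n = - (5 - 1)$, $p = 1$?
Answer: $16$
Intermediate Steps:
$D = \frac{1}{3}$ ($D = - \frac{0 - 1}{3} = \left(- \frac{1}{3}\right) \left(-1\right) = \frac{1}{3} \approx 0.33333$)
$n = -4$ ($n = \left(-1\right) 4 = -4$)
$U{\left(C,O \right)} = 7 - C$
$U^{2}{\left(11,\frac{1}{n + D} \right)} = \left(7 - 11\right)^{2} = \left(-4\right)^{2} = 16$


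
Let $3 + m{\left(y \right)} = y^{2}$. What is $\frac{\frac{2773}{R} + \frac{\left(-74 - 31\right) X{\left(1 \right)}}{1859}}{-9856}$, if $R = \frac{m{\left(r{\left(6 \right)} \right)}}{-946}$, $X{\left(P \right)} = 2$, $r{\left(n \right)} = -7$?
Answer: $\frac{2438323141}{421412992} \approx 5.7861$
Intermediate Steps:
$m{\left(y \right)} = -3 + y^{2}$
$R = - \frac{23}{473}$ ($R = \frac{-3 + \left(-7\right)^{2}}{-946} = \left(-3 + 49\right) \left(- \frac{1}{946}\right) = 46 \left(- \frac{1}{946}\right) = - \frac{23}{473} \approx -0.048626$)
$\frac{\frac{2773}{R} + \frac{\left(-74 - 31\right) X{\left(1 \right)}}{1859}}{-9856} = \frac{\frac{2773}{- \frac{23}{473}} + \frac{\left(-74 - 31\right) 2}{1859}}{-9856} = \left(2773 \left(- \frac{473}{23}\right) + \left(-105\right) 2 \cdot \frac{1}{1859}\right) \left(- \frac{1}{9856}\right) = \left(- \frac{1311629}{23} - \frac{210}{1859}\right) \left(- \frac{1}{9856}\right) = \left(- \frac{2438323141}{42757}\right) \left(- \frac{1}{9856}\right) = \frac{2438323141}{421412992}$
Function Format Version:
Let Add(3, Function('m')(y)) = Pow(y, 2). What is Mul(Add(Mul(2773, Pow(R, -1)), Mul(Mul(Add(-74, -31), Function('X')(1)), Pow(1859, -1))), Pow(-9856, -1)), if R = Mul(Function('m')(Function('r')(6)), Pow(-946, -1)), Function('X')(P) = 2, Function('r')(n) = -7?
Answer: Rational(2438323141, 421412992) ≈ 5.7861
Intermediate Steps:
Function('m')(y) = Add(-3, Pow(y, 2))
R = Rational(-23, 473) (R = Mul(Add(-3, Pow(-7, 2)), Pow(-946, -1)) = Mul(Add(-3, 49), Rational(-1, 946)) = Mul(46, Rational(-1, 946)) = Rational(-23, 473) ≈ -0.048626)
Mul(Add(Mul(2773, Pow(R, -1)), Mul(Mul(Add(-74, -31), Function('X')(1)), Pow(1859, -1))), Pow(-9856, -1)) = Mul(Add(Mul(2773, Pow(Rational(-23, 473), -1)), Mul(Mul(Add(-74, -31), 2), Pow(1859, -1))), Pow(-9856, -1)) = Mul(Add(Mul(2773, Rational(-473, 23)), Mul(Mul(-105, 2), Rational(1, 1859))), Rational(-1, 9856)) = Mul(Add(Rational(-1311629, 23), Mul(-210, Rational(1, 1859))), Rational(-1, 9856)) = Mul(Add(Rational(-1311629, 23), Rational(-210, 1859)), Rational(-1, 9856)) = Mul(Rational(-2438323141, 42757), Rational(-1, 9856)) = Rational(2438323141, 421412992)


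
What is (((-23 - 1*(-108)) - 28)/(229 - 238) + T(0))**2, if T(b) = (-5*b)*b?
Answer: 361/9 ≈ 40.111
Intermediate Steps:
T(b) = -5*b**2
(((-23 - 1*(-108)) - 28)/(229 - 238) + T(0))**2 = (((-23 - 1*(-108)) - 28)/(229 - 238) - 5*0**2)**2 = (((-23 + 108) - 28)/(-9) - 5*0)**2 = ((85 - 28)*(-1/9) + 0)**2 = (57*(-1/9) + 0)**2 = (-19/3 + 0)**2 = (-19/3)**2 = 361/9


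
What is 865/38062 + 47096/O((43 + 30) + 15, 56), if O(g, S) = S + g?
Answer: 56021641/171279 ≈ 327.08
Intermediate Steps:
865/38062 + 47096/O((43 + 30) + 15, 56) = 865/38062 + 47096/(56 + ((43 + 30) + 15)) = 865*(1/38062) + 47096/(56 + (73 + 15)) = 865/38062 + 47096/(56 + 88) = 865/38062 + 47096/144 = 865/38062 + 47096*(1/144) = 865/38062 + 5887/18 = 56021641/171279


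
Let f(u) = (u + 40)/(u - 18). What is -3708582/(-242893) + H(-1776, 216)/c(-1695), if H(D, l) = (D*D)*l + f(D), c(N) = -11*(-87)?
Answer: 5118685338224522/7189875693 ≈ 7.1193e+5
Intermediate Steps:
c(N) = 957
f(u) = (40 + u)/(-18 + u)
H(D, l) = l*D² + (40 + D)/(-18 + D) (H(D, l) = (D*D)*l + (40 + D)/(-18 + D) = D²*l + (40 + D)/(-18 + D) = l*D² + (40 + D)/(-18 + D))
-3708582/(-242893) + H(-1776, 216)/c(-1695) = -3708582/(-242893) + ((40 - 1776 + 216*(-1776)²*(-18 - 1776))/(-18 - 1776))/957 = -3708582*(-1/242893) + ((40 - 1776 + 216*3154176*(-1794))/(-1794))*(1/957) = 3708582/242893 - (40 - 1776 - 1222255816704)/1794*(1/957) = 3708582/242893 - 1/1794*(-1222255818440)*(1/957) = 3708582/242893 + (611127909220/897)*(1/957) = 3708582/242893 + 21073376180/29601 = 5118685338224522/7189875693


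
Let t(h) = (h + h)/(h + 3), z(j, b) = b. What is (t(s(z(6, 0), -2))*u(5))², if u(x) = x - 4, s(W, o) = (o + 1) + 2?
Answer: ¼ ≈ 0.25000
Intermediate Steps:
s(W, o) = 3 + o (s(W, o) = (1 + o) + 2 = 3 + o)
t(h) = 2*h/(3 + h) (t(h) = (2*h)/(3 + h) = 2*h/(3 + h))
u(x) = -4 + x
(t(s(z(6, 0), -2))*u(5))² = ((2*(3 - 2)/(3 + (3 - 2)))*(-4 + 5))² = ((2*1/(3 + 1))*1)² = ((2*1/4)*1)² = ((2*1*(¼))*1)² = ((½)*1)² = (½)² = ¼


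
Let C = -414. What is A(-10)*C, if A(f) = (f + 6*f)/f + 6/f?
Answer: -13248/5 ≈ -2649.6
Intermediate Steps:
A(f) = 7 + 6/f (A(f) = (7*f)/f + 6/f = 7 + 6/f)
A(-10)*C = (7 + 6/(-10))*(-414) = (7 + 6*(-⅒))*(-414) = (7 - ⅗)*(-414) = (32/5)*(-414) = -13248/5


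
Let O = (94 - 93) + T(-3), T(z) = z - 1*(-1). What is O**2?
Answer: 1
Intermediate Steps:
T(z) = 1 + z (T(z) = z + 1 = 1 + z)
O = -1 (O = (94 - 93) + (1 - 3) = 1 - 2 = -1)
O**2 = (-1)**2 = 1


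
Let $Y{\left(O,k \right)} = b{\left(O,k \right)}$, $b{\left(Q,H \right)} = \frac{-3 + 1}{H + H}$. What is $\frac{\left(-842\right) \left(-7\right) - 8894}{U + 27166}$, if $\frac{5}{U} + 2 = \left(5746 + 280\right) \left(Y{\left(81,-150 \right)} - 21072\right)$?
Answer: $- \frac{28570462611000}{258715062429767} \approx -0.11043$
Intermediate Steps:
$b{\left(Q,H \right)} = - \frac{1}{H}$ ($b{\left(Q,H \right)} = - \frac{2}{2 H} = - 2 \frac{1}{2 H} = - \frac{1}{H}$)
$Y{\left(O,k \right)} = - \frac{1}{k}$
$U = - \frac{375}{9523487537}$ ($U = \frac{5}{-2 + \left(5746 + 280\right) \left(- \frac{1}{-150} - 21072\right)} = \frac{5}{-2 + 6026 \left(\left(-1\right) \left(- \frac{1}{150}\right) - 21072\right)} = \frac{5}{-2 + 6026 \left(\frac{1}{150} - 21072\right)} = \frac{5}{-2 + 6026 \left(- \frac{3160799}{150}\right)} = \frac{5}{-2 - \frac{9523487387}{75}} = \frac{5}{- \frac{9523487537}{75}} = 5 \left(- \frac{75}{9523487537}\right) = - \frac{375}{9523487537} \approx -3.9376 \cdot 10^{-8}$)
$\frac{\left(-842\right) \left(-7\right) - 8894}{U + 27166} = \frac{\left(-842\right) \left(-7\right) - 8894}{- \frac{375}{9523487537} + 27166} = \frac{5894 - 8894}{\frac{258715062429767}{9523487537}} = \left(-3000\right) \frac{9523487537}{258715062429767} = - \frac{28570462611000}{258715062429767}$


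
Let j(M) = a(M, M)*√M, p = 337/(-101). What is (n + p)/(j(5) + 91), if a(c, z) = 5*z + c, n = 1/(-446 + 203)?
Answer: -7461272/92797083 + 819920*√5/30932361 ≈ -0.021133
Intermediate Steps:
p = -337/101 (p = 337*(-1/101) = -337/101 ≈ -3.3366)
n = -1/243 (n = 1/(-243) = -1/243 ≈ -0.0041152)
a(c, z) = c + 5*z
j(M) = 6*M^(3/2) (j(M) = (M + 5*M)*√M = (6*M)*√M = 6*M^(3/2))
(n + p)/(j(5) + 91) = (-1/243 - 337/101)/(6*5^(3/2) + 91) = -81992/(24543*(6*(5*√5) + 91)) = -81992/(24543*(30*√5 + 91)) = -81992/(24543*(91 + 30*√5))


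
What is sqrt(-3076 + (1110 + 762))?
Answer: 2*I*sqrt(301) ≈ 34.699*I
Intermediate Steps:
sqrt(-3076 + (1110 + 762)) = sqrt(-3076 + 1872) = sqrt(-1204) = 2*I*sqrt(301)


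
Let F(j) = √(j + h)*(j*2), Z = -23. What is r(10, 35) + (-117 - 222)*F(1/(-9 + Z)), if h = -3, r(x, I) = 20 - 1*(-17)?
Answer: 37 + 339*I*√194/128 ≈ 37.0 + 36.888*I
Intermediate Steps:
r(x, I) = 37 (r(x, I) = 20 + 17 = 37)
F(j) = 2*j*√(-3 + j) (F(j) = √(j - 3)*(j*2) = √(-3 + j)*(2*j) = 2*j*√(-3 + j))
r(10, 35) + (-117 - 222)*F(1/(-9 + Z)) = 37 + (-117 - 222)*(2*√(-3 + 1/(-9 - 23))/(-9 - 23)) = 37 - 678*√(-3 + 1/(-32))/(-32) = 37 - 678*(-1)*√(-3 - 1/32)/32 = 37 - 678*(-1)*√(-97/32)/32 = 37 - 678*(-1)*I*√194/8/32 = 37 - (-339)*I*√194/128 = 37 + 339*I*√194/128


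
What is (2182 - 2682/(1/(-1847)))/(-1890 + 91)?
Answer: -4955836/1799 ≈ -2754.8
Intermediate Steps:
(2182 - 2682/(1/(-1847)))/(-1890 + 91) = (2182 - 2682/(-1/1847))/(-1799) = (2182 - 2682*(-1847))*(-1/1799) = (2182 + 4953654)*(-1/1799) = 4955836*(-1/1799) = -4955836/1799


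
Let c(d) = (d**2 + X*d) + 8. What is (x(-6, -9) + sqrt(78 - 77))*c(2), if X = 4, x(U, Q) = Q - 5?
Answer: -260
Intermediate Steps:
x(U, Q) = -5 + Q
c(d) = 8 + d**2 + 4*d (c(d) = (d**2 + 4*d) + 8 = 8 + d**2 + 4*d)
(x(-6, -9) + sqrt(78 - 77))*c(2) = ((-5 - 9) + sqrt(78 - 77))*(8 + 2**2 + 4*2) = (-14 + sqrt(1))*(8 + 4 + 8) = (-14 + 1)*20 = -13*20 = -260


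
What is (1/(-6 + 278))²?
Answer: 1/73984 ≈ 1.3516e-5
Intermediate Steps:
(1/(-6 + 278))² = (1/272)² = 1/73984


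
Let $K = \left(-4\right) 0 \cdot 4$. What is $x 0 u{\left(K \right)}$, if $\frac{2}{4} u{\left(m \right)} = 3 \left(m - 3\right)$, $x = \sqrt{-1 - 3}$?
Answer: $0$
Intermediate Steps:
$K = 0$ ($K = 0 \cdot 4 = 0$)
$x = 2 i$ ($x = \sqrt{-1 + \left(-5 + 2\right)} = \sqrt{-1 - 3} = \sqrt{-4} = 2 i \approx 2.0 i$)
$u{\left(m \right)} = -18 + 6 m$ ($u{\left(m \right)} = 2 \cdot 3 \left(m - 3\right) = 2 \cdot 3 \left(-3 + m\right) = 2 \left(-9 + 3 m\right) = -18 + 6 m$)
$x 0 u{\left(K \right)} = 2 i 0 \left(-18 + 6 \cdot 0\right) = 0 \left(-18 + 0\right) = 0 \left(-18\right) = 0$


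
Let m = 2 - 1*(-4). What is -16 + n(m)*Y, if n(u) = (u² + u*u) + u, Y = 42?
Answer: 3260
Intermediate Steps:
m = 6 (m = 2 + 4 = 6)
n(u) = u + 2*u² (n(u) = (u² + u²) + u = 2*u² + u = u + 2*u²)
-16 + n(m)*Y = -16 + (6*(1 + 2*6))*42 = -16 + (6*(1 + 12))*42 = -16 + (6*13)*42 = -16 + 78*42 = -16 + 3276 = 3260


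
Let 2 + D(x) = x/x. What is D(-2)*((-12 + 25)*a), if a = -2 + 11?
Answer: -117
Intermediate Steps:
D(x) = -1 (D(x) = -2 + x/x = -2 + 1 = -1)
a = 9
D(-2)*((-12 + 25)*a) = -(-12 + 25)*9 = -13*9 = -1*117 = -117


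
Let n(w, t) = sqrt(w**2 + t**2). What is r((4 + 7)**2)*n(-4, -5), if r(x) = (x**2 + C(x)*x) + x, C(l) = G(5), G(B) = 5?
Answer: 15367*sqrt(41) ≈ 98397.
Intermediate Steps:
C(l) = 5
r(x) = x**2 + 6*x (r(x) = (x**2 + 5*x) + x = x**2 + 6*x)
n(w, t) = sqrt(t**2 + w**2)
r((4 + 7)**2)*n(-4, -5) = ((4 + 7)**2*(6 + (4 + 7)**2))*sqrt((-5)**2 + (-4)**2) = (11**2*(6 + 11**2))*sqrt(25 + 16) = (121*(6 + 121))*sqrt(41) = (121*127)*sqrt(41) = 15367*sqrt(41)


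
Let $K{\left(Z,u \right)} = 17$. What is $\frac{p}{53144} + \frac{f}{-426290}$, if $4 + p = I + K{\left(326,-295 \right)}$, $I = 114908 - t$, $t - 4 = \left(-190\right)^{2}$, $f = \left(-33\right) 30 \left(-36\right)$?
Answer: $\frac{3170484677}{2265475576} \approx 1.3995$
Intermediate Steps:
$f = 35640$ ($f = \left(-990\right) \left(-36\right) = 35640$)
$t = 36104$ ($t = 4 + \left(-190\right)^{2} = 4 + 36100 = 36104$)
$I = 78804$ ($I = 114908 - 36104 = 78804$)
$p = 78817$ ($p = -4 + \left(78804 + 17\right) = -4 + 78821 = 78817$)
$\frac{p}{53144} + \frac{f}{-426290} = \frac{78817}{53144} + \frac{35640}{-426290} = 78817 \cdot \frac{1}{53144} + 35640 \left(- \frac{1}{426290}\right) = \frac{78817}{53144} - \frac{3564}{42629} = \frac{3170484677}{2265475576}$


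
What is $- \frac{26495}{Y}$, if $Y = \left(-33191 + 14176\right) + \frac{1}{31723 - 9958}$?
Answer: $\frac{576663675}{413861474} \approx 1.3934$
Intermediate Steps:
$Y = - \frac{413861474}{21765}$ ($Y = -19015 + \frac{1}{21765} = - \frac{413861474}{21765} \approx -19015.0$)
$- \frac{26495}{Y} = - \frac{26495}{- \frac{413861474}{21765}} = \left(-26495\right) \left(- \frac{21765}{413861474}\right) = \frac{576663675}{413861474}$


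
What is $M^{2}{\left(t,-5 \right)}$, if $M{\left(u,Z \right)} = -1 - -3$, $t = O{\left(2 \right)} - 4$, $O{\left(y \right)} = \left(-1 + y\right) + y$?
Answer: $4$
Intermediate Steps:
$O{\left(y \right)} = -1 + 2 y$
$t = -1$ ($t = \left(-1 + 2 \cdot 2\right) - 4 = \left(-1 + 4\right) - 4 = 3 - 4 = -1$)
$M{\left(u,Z \right)} = 2$ ($M{\left(u,Z \right)} = -1 + 3 = 2$)
$M^{2}{\left(t,-5 \right)} = 2^{2} = 4$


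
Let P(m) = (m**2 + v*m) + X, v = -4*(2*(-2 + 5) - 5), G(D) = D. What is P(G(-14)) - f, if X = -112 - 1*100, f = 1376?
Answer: -1336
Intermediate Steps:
X = -212 (X = -112 - 100 = -212)
v = -4 (v = -4*(2*3 - 5) = -4*(6 - 5) = -4*1 = -4)
P(m) = -212 + m**2 - 4*m (P(m) = (m**2 - 4*m) - 212 = -212 + m**2 - 4*m)
P(G(-14)) - f = (-212 + (-14)**2 - 4*(-14)) - 1*1376 = (-212 + 196 + 56) - 1376 = 40 - 1376 = -1336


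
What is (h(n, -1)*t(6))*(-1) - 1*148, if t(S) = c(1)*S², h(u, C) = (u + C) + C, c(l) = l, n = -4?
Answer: 68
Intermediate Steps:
h(u, C) = u + 2*C (h(u, C) = (C + u) + C = u + 2*C)
t(S) = S² (t(S) = 1*S² = S²)
(h(n, -1)*t(6))*(-1) - 1*148 = ((-4 + 2*(-1))*6²)*(-1) - 1*148 = ((-4 - 2)*36)*(-1) - 148 = -6*36*(-1) - 148 = -216*(-1) - 148 = 216 - 148 = 68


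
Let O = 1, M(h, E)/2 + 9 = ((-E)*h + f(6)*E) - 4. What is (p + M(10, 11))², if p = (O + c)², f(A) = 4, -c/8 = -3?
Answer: 218089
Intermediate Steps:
c = 24 (c = -8*(-3) = 24)
M(h, E) = -26 + 8*E - 2*E*h (M(h, E) = -18 + 2*(((-E)*h + 4*E) - 4) = -18 + 2*((-E*h + 4*E) - 4) = -18 + 2*((4*E - E*h) - 4) = -18 + 2*(-4 + 4*E - E*h) = -18 + (-8 + 8*E - 2*E*h) = -26 + 8*E - 2*E*h)
p = 625 (p = (1 + 24)² = 25² = 625)
(p + M(10, 11))² = (625 + (-26 + 8*11 - 2*11*10))² = (625 + (-26 + 88 - 220))² = (625 - 158)² = 467² = 218089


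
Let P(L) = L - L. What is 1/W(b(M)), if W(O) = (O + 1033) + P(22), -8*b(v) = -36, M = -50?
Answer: 2/2075 ≈ 0.00096386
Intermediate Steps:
b(v) = 9/2 (b(v) = -⅛*(-36) = 9/2)
P(L) = 0
W(O) = 1033 + O (W(O) = (O + 1033) + 0 = (1033 + O) + 0 = 1033 + O)
1/W(b(M)) = 1/(1033 + 9/2) = 1/(2075/2) = 2/2075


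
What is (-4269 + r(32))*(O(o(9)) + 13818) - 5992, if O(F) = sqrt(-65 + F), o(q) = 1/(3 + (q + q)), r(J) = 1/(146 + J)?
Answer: -5250551117/89 - 759881*I*sqrt(7161)/1869 ≈ -5.8995e+7 - 34405.0*I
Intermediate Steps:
o(q) = 1/(3 + 2*q)
(-4269 + r(32))*(O(o(9)) + 13818) - 5992 = (-4269 + 1/(146 + 32))*(sqrt(-65 + 1/(3 + 2*9)) + 13818) - 5992 = (-4269 + 1/178)*(sqrt(-65 + 1/(3 + 18)) + 13818) - 5992 = (-4269 + 1/178)*(sqrt(-65 + 1/21) + 13818) - 5992 = -759881*(sqrt(-65 + 1/21) + 13818)/178 - 5992 = -759881*(sqrt(-1364/21) + 13818)/178 - 5992 = -759881*(2*I*sqrt(7161)/21 + 13818)/178 - 5992 = -759881*(13818 + 2*I*sqrt(7161)/21)/178 - 5992 = (-5250017829/89 - 759881*I*sqrt(7161)/1869) - 5992 = -5250551117/89 - 759881*I*sqrt(7161)/1869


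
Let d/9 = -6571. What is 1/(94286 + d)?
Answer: 1/35147 ≈ 2.8452e-5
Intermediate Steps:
d = -59139 (d = 9*(-6571) = -59139)
1/(94286 + d) = 1/(94286 - 59139) = 1/35147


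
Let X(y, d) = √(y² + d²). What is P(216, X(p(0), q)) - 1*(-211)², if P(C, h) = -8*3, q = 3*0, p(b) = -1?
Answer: -44545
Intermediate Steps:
q = 0
X(y, d) = √(d² + y²)
P(C, h) = -24
P(216, X(p(0), q)) - 1*(-211)² = -24 - 1*(-211)² = -24 - 1*44521 = -24 - 44521 = -44545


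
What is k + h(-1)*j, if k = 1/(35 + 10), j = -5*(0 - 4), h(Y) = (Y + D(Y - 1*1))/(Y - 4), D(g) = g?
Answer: 541/45 ≈ 12.022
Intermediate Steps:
h(Y) = (-1 + 2*Y)/(-4 + Y) (h(Y) = (Y + (Y - 1*1))/(Y - 4) = (Y + (Y - 1))/(-4 + Y) = (Y + (-1 + Y))/(-4 + Y) = (-1 + 2*Y)/(-4 + Y))
j = 20 (j = -5*(-4) = 20)
k = 1/45 ≈ 0.022222
k + h(-1)*j = 1/45 + ((-1 + 2*(-1))/(-4 - 1))*20 = 1/45 + ((-1 - 2)/(-5))*20 = 1/45 - ⅕*(-3)*20 = 1/45 + (⅗)*20 = 1/45 + 12 = 541/45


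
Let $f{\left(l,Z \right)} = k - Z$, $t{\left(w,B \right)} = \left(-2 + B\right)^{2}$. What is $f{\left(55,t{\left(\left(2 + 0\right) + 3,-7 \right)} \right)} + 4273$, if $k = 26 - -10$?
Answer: $4228$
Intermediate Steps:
$k = 36$ ($k = 26 + 10 = 36$)
$f{\left(l,Z \right)} = 36 - Z$
$f{\left(55,t{\left(\left(2 + 0\right) + 3,-7 \right)} \right)} + 4273 = \left(36 - \left(-2 - 7\right)^{2}\right) + 4273 = \left(36 - \left(-9\right)^{2}\right) + 4273 = \left(36 - 81\right) + 4273 = -45 + 4273 = 4228$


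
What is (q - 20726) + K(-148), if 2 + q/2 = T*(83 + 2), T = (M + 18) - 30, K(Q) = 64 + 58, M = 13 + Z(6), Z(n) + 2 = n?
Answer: -19758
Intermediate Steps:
Z(n) = -2 + n
M = 17 (M = 13 + (-2 + 6) = 13 + 4 = 17)
K(Q) = 122
T = 5 (T = (17 + 18) - 30 = 35 - 30 = 5)
q = 846 (q = -4 + 2*(5*(83 + 2)) = -4 + 2*(5*85) = -4 + 2*425 = -4 + 850 = 846)
(q - 20726) + K(-148) = (846 - 20726) + 122 = -19880 + 122 = -19758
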